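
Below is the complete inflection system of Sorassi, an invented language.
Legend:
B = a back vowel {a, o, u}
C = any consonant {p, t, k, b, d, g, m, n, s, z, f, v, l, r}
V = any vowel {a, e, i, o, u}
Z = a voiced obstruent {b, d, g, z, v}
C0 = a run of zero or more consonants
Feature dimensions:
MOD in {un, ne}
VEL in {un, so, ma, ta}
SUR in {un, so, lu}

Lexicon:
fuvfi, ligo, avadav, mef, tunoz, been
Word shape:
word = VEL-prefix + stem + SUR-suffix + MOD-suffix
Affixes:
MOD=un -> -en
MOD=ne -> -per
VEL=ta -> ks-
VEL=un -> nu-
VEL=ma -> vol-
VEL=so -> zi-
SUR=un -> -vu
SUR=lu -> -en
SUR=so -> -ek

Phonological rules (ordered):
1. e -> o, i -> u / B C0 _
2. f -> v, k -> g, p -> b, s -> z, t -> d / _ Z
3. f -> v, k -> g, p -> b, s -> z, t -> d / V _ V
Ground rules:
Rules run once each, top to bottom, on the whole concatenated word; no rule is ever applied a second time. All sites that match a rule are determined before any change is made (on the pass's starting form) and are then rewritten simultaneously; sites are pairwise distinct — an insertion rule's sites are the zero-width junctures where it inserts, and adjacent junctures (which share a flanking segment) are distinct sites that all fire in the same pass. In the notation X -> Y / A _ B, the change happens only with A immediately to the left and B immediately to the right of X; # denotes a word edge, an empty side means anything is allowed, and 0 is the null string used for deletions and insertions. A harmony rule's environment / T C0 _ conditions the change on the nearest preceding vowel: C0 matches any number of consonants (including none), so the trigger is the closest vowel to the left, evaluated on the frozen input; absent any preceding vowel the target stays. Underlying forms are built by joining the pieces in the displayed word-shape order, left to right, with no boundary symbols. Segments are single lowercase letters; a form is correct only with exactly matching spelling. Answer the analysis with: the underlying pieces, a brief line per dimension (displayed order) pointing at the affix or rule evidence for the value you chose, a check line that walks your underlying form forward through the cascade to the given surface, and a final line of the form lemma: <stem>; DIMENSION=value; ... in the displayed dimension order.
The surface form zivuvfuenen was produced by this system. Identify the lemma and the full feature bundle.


underlying: zi-fuvfi-en-en
MOD=un - signalled by the affix -en
VEL=so - signalled by the affix zi-
SUR=lu - signalled by the affix -en
check: zifuvfienen -> zifuvfuenen -> zifuvfuenen -> zivuvfuenen
lemma: fuvfi; MOD=un; VEL=so; SUR=lu


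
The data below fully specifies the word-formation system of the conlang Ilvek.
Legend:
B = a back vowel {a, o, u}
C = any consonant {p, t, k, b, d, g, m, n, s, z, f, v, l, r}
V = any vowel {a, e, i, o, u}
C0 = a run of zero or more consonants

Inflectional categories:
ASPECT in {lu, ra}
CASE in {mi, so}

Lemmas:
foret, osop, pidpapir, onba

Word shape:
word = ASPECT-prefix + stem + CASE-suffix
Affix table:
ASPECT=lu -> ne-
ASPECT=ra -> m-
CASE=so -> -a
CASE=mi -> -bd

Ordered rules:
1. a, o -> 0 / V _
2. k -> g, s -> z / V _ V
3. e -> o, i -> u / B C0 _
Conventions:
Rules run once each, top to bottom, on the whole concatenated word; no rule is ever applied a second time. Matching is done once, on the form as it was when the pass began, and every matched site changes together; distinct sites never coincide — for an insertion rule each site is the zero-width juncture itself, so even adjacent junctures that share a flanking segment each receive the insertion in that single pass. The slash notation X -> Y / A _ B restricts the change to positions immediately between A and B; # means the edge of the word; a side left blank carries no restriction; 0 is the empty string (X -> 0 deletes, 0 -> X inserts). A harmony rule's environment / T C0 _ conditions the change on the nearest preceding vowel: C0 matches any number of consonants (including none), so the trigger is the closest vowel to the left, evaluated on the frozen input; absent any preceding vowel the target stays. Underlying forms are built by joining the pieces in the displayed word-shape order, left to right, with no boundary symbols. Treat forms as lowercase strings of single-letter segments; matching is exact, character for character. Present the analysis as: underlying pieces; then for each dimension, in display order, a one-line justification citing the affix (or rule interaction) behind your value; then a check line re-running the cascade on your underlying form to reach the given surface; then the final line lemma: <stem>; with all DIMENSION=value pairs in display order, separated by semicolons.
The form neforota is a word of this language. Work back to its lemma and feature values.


underlying: ne-foret-a
ASPECT=lu - signalled by the affix ne-
CASE=so - signalled by the affix -a
check: neforeta -> neforeta -> neforeta -> neforota
lemma: foret; ASPECT=lu; CASE=so


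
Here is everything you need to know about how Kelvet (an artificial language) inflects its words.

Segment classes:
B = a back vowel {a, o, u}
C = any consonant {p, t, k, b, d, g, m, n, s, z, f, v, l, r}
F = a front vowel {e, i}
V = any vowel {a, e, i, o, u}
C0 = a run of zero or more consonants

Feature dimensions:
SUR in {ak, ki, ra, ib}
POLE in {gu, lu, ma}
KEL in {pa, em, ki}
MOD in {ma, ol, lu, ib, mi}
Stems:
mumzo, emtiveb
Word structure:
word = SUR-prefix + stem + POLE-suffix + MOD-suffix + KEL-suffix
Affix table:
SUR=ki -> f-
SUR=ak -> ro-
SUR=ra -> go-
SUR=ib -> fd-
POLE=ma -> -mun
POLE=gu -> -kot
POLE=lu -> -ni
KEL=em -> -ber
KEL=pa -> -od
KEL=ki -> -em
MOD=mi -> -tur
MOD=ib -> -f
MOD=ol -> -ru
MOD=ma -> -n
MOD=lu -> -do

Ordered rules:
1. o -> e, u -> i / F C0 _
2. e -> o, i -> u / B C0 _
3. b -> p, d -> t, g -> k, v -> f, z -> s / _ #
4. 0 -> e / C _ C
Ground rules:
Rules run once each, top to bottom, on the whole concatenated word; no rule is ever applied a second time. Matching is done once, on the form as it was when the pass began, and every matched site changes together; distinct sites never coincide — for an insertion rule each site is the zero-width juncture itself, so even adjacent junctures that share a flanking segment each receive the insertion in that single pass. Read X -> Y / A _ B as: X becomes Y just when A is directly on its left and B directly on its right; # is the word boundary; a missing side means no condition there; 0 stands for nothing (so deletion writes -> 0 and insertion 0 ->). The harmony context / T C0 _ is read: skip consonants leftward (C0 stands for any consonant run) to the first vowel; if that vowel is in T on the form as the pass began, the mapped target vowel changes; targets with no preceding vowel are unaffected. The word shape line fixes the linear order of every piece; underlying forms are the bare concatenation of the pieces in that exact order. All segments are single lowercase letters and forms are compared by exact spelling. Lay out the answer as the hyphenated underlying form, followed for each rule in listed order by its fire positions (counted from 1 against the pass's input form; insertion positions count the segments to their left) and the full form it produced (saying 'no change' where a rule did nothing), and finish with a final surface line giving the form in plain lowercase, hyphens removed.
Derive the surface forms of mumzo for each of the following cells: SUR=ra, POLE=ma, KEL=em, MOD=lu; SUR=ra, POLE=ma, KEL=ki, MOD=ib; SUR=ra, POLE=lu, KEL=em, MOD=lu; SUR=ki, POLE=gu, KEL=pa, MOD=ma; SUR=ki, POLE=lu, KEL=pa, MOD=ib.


cell SUR=ra, POLE=ma, KEL=em, MOD=lu:
underlying: go-mumzo-mun-do-ber
1. o -> e, u -> i / F C0 _: no change
2. e -> o, i -> u / B C0 _: fires at position(s) 14: gomumzomundobor
3. b -> p, d -> t, g -> k, v -> f, z -> s / _ #: no change
4. 0 -> e / C _ C: inserts after position(s) 5, 10: gomumezomunedobor
surface: gomumezomunedobor

cell SUR=ra, POLE=ma, KEL=ki, MOD=ib:
underlying: go-mumzo-mun-f-em
1. o -> e, u -> i / F C0 _: no change
2. e -> o, i -> u / B C0 _: fires at position(s) 12: gomumzomunfom
3. b -> p, d -> t, g -> k, v -> f, z -> s / _ #: no change
4. 0 -> e / C _ C: inserts after position(s) 5, 10: gomumezomunefom
surface: gomumezomunefom

cell SUR=ra, POLE=lu, KEL=em, MOD=lu:
underlying: go-mumzo-ni-do-ber
1. o -> e, u -> i / F C0 _: fires at position(s) 11: gomumzonideber
2. e -> o, i -> u / B C0 _: fires at position(s) 9: gomumzonudeber
3. b -> p, d -> t, g -> k, v -> f, z -> s / _ #: no change
4. 0 -> e / C _ C: inserts after position(s) 5: gomumezonudeber
surface: gomumezonudeber

cell SUR=ki, POLE=gu, KEL=pa, MOD=ma:
underlying: f-mumzo-kot-n-od
1. o -> e, u -> i / F C0 _: no change
2. e -> o, i -> u / B C0 _: no change
3. b -> p, d -> t, g -> k, v -> f, z -> s / _ #: fires at position(s) 12: fmumzokotnot
4. 0 -> e / C _ C: inserts after position(s) 1, 4, 9: femumezokotenot
surface: femumezokotenot

cell SUR=ki, POLE=lu, KEL=pa, MOD=ib:
underlying: f-mumzo-ni-f-od
1. o -> e, u -> i / F C0 _: fires at position(s) 10: fmumzonifed
2. e -> o, i -> u / B C0 _: fires at position(s) 8: fmumzonufed
3. b -> p, d -> t, g -> k, v -> f, z -> s / _ #: fires at position(s) 11: fmumzonufet
4. 0 -> e / C _ C: inserts after position(s) 1, 4: femumezonufet
surface: femumezonufet


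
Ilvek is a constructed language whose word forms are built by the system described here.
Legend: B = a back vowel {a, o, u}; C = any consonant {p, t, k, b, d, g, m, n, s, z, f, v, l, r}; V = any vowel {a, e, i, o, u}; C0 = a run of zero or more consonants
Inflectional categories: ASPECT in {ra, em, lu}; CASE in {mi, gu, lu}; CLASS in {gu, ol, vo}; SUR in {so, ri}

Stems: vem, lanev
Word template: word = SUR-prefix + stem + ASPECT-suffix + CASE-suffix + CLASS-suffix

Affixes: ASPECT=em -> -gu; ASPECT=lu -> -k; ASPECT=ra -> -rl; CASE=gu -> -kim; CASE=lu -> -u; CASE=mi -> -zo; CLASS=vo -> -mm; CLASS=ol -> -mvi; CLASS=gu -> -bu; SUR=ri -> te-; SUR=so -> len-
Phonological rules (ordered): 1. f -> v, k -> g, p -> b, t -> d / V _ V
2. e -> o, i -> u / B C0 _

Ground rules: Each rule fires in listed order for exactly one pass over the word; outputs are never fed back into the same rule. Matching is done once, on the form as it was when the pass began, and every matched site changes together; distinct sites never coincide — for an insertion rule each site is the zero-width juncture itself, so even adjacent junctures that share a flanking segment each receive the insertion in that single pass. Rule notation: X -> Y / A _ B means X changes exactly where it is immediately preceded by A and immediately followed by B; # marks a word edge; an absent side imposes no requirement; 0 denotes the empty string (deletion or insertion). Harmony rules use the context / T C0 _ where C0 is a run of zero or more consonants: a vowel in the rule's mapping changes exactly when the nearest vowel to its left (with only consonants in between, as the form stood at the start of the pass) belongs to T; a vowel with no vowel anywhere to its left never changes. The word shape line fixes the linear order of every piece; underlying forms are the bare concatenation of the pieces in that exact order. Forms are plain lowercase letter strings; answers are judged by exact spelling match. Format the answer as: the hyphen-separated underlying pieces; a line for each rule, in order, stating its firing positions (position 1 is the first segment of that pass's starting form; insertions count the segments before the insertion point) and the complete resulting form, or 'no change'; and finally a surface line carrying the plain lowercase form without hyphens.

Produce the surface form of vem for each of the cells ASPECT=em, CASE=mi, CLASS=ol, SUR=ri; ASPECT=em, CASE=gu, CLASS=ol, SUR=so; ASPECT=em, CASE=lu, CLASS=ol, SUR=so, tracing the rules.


cell ASPECT=em, CASE=mi, CLASS=ol, SUR=ri:
underlying: te-vem-gu-zo-mvi
1. f -> v, k -> g, p -> b, t -> d / V _ V: no change
2. e -> o, i -> u / B C0 _: fires at position(s) 12: tevemguzomvu
surface: tevemguzomvu

cell ASPECT=em, CASE=gu, CLASS=ol, SUR=so:
underlying: len-vem-gu-kim-mvi
1. f -> v, k -> g, p -> b, t -> d / V _ V: fires at position(s) 9: lenvemgugimmvi
2. e -> o, i -> u / B C0 _: fires at position(s) 10: lenvemgugummvi
surface: lenvemgugummvi

cell ASPECT=em, CASE=lu, CLASS=ol, SUR=so:
underlying: len-vem-gu-u-mvi
1. f -> v, k -> g, p -> b, t -> d / V _ V: no change
2. e -> o, i -> u / B C0 _: fires at position(s) 12: lenvemguumvu
surface: lenvemguumvu


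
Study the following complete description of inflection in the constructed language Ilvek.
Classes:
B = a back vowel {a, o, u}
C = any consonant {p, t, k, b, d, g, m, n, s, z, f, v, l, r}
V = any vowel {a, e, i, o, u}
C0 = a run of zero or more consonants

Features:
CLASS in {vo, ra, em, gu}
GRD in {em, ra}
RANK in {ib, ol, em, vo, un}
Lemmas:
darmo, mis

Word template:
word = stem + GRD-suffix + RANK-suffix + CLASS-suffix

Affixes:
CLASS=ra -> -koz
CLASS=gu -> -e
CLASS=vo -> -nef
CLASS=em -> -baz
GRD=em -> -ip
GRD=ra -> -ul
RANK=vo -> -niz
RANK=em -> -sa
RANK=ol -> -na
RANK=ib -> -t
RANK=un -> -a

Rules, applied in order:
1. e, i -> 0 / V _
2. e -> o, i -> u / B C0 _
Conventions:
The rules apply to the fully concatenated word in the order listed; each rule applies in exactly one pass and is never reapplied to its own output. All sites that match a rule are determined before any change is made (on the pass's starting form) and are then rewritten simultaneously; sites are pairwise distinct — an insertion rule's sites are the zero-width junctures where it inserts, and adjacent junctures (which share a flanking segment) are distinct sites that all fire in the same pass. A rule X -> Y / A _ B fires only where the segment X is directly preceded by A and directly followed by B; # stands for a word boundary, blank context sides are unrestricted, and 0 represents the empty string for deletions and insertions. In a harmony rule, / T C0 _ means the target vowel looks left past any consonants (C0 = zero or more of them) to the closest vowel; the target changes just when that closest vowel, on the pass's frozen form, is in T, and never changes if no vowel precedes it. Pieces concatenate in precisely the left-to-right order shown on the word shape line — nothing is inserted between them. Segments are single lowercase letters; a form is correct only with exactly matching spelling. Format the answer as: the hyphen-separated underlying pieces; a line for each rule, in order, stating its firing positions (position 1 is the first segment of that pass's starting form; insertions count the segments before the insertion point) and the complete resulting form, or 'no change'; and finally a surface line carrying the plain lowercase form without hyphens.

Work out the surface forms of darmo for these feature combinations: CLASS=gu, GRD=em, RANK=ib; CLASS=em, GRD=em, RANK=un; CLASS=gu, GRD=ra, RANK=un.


cell CLASS=gu, GRD=em, RANK=ib:
underlying: darmo-ip-t-e
1. e, i -> 0 / V _: fires at position(s) 6: darmopte
2. e -> o, i -> u / B C0 _: fires at position(s) 8: darmopto
surface: darmopto

cell CLASS=em, GRD=em, RANK=un:
underlying: darmo-ip-a-baz
1. e, i -> 0 / V _: fires at position(s) 6: darmopabaz
2. e -> o, i -> u / B C0 _: no change
surface: darmopabaz

cell CLASS=gu, GRD=ra, RANK=un:
underlying: darmo-ul-a-e
1. e, i -> 0 / V _: fires at position(s) 9: darmoula
2. e -> o, i -> u / B C0 _: no change
surface: darmoula


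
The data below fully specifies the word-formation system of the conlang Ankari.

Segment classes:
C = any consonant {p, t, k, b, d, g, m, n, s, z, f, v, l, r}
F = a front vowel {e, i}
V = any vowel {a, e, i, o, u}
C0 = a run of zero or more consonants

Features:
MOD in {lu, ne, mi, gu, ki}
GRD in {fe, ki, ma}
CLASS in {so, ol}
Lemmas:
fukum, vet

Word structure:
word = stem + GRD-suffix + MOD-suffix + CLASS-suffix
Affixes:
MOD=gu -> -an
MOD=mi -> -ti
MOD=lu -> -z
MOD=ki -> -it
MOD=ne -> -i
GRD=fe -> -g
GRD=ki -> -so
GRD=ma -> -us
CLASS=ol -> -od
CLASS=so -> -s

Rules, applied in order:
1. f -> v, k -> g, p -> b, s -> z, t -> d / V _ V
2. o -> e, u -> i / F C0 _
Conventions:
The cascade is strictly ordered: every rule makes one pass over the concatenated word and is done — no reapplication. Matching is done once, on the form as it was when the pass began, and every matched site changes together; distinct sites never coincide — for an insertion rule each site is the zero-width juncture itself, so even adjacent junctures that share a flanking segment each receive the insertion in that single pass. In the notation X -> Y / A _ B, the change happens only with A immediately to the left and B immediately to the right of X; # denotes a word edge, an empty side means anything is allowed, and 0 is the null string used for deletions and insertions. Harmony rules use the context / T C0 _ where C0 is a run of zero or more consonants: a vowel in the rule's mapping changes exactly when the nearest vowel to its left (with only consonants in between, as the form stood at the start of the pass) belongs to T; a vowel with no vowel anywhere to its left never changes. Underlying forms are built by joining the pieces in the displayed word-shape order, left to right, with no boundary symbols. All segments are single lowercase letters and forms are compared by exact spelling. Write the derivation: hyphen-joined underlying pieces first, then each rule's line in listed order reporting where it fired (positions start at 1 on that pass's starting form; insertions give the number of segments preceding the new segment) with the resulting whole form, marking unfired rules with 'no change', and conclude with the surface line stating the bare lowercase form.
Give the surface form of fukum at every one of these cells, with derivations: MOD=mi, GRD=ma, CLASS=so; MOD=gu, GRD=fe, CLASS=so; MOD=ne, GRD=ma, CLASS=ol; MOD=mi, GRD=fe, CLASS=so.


cell MOD=mi, GRD=ma, CLASS=so:
underlying: fukum-us-ti-s
1. f -> v, k -> g, p -> b, s -> z, t -> d / V _ V: fires at position(s) 3: fugumustis
2. o -> e, u -> i / F C0 _: no change
surface: fugumustis

cell MOD=gu, GRD=fe, CLASS=so:
underlying: fukum-g-an-s
1. f -> v, k -> g, p -> b, s -> z, t -> d / V _ V: fires at position(s) 3: fugumgans
2. o -> e, u -> i / F C0 _: no change
surface: fugumgans

cell MOD=ne, GRD=ma, CLASS=ol:
underlying: fukum-us-i-od
1. f -> v, k -> g, p -> b, s -> z, t -> d / V _ V: fires at position(s) 3, 7: fugumuziod
2. o -> e, u -> i / F C0 _: fires at position(s) 9: fugumuzied
surface: fugumuzied

cell MOD=mi, GRD=fe, CLASS=so:
underlying: fukum-g-ti-s
1. f -> v, k -> g, p -> b, s -> z, t -> d / V _ V: fires at position(s) 3: fugumgtis
2. o -> e, u -> i / F C0 _: no change
surface: fugumgtis


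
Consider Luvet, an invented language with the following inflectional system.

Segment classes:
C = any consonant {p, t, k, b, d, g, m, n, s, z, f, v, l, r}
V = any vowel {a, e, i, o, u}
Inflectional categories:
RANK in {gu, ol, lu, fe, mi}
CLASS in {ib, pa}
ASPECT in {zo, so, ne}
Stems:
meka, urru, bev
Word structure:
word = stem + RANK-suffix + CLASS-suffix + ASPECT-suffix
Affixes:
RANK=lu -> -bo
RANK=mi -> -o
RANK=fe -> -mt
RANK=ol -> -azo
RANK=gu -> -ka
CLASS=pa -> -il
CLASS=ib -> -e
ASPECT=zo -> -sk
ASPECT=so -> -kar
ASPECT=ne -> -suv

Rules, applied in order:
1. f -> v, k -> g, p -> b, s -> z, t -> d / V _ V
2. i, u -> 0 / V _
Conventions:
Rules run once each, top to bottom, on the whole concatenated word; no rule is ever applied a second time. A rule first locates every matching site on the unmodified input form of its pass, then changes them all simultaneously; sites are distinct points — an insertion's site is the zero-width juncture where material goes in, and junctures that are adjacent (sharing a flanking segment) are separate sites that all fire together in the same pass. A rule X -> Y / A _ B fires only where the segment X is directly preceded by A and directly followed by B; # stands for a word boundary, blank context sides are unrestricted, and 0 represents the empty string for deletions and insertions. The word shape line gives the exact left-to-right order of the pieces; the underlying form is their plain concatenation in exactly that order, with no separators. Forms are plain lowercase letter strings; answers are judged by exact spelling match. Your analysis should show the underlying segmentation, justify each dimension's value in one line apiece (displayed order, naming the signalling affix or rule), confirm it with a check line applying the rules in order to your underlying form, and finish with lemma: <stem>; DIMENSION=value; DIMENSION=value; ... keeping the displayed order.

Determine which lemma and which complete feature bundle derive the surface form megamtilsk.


underlying: meka-mt-il-sk
RANK=fe - signalled by the affix -mt
CLASS=pa - signalled by the affix -il
ASPECT=zo - signalled by the affix -sk
check: mekamtilsk -> megamtilsk -> megamtilsk
lemma: meka; RANK=fe; CLASS=pa; ASPECT=zo


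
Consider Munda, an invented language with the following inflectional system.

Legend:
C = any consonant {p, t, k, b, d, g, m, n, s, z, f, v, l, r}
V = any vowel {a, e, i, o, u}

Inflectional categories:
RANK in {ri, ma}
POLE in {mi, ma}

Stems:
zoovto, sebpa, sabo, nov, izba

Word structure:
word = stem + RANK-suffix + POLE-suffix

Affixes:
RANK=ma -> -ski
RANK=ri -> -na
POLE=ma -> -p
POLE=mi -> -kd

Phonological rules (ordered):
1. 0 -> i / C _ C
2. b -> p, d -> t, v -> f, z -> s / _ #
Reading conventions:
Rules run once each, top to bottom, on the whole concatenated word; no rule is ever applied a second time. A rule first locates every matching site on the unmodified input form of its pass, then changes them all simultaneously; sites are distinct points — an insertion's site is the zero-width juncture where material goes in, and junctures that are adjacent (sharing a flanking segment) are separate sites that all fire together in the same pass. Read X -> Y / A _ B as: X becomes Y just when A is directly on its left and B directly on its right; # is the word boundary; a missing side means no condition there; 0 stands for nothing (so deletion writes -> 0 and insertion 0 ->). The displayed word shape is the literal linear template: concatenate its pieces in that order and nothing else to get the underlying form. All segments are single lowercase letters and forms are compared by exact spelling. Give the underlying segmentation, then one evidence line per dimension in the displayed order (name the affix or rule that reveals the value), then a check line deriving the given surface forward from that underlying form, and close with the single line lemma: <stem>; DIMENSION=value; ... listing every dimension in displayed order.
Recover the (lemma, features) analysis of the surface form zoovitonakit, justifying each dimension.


underlying: zoovto-na-kd
RANK=ri - signalled by the affix -na
POLE=mi - signalled by the affix -kd
check: zoovtonakd -> zoovitonakid -> zoovitonakit
lemma: zoovto; RANK=ri; POLE=mi


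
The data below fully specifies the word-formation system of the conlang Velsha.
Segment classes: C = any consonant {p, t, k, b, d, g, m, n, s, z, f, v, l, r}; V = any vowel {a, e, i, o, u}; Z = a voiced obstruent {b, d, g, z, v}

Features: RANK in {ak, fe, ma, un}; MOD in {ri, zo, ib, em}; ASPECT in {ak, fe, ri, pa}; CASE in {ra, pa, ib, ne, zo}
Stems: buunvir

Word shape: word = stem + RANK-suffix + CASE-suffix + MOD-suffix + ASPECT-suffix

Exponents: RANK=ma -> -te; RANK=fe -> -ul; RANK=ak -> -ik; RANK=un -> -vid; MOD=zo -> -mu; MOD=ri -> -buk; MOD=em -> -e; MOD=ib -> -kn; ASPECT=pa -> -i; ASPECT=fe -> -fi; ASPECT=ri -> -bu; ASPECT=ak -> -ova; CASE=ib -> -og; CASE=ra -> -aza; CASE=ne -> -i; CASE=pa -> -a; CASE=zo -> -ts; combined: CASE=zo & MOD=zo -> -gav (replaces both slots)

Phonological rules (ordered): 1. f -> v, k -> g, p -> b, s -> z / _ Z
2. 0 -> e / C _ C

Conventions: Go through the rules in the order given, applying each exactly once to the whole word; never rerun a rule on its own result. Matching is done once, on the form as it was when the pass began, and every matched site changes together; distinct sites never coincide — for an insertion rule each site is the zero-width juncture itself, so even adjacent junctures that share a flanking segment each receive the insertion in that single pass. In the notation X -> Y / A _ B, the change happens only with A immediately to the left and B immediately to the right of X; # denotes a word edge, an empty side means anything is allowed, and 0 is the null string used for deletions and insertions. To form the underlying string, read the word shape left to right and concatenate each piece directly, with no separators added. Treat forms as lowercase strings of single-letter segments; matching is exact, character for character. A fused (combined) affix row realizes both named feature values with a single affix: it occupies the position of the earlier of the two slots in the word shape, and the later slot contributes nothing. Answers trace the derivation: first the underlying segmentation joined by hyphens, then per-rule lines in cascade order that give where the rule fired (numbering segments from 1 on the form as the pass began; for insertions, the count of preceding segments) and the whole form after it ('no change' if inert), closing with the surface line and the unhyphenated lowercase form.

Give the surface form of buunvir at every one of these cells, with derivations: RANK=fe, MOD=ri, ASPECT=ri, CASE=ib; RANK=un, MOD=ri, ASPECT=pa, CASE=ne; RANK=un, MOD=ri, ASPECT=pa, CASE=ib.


cell RANK=fe, MOD=ri, ASPECT=ri, CASE=ib:
underlying: buunvir-ul-og-buk-bu
1. f -> v, k -> g, p -> b, s -> z / _ Z: fires at position(s) 14: buunvirulogbugbu
2. 0 -> e / C _ C: inserts after position(s) 4, 11, 14: buunevirulogebugebu
surface: buunevirulogebugebu

cell RANK=un, MOD=ri, ASPECT=pa, CASE=ne:
underlying: buunvir-vid-i-buk-i
1. f -> v, k -> g, p -> b, s -> z / _ Z: no change
2. 0 -> e / C _ C: inserts after position(s) 4, 7: buunevirevidibuki
surface: buunevirevidibuki

cell RANK=un, MOD=ri, ASPECT=pa, CASE=ib:
underlying: buunvir-vid-og-buk-i
1. f -> v, k -> g, p -> b, s -> z / _ Z: no change
2. 0 -> e / C _ C: inserts after position(s) 4, 7, 12: buunevirevidogebuki
surface: buunevirevidogebuki


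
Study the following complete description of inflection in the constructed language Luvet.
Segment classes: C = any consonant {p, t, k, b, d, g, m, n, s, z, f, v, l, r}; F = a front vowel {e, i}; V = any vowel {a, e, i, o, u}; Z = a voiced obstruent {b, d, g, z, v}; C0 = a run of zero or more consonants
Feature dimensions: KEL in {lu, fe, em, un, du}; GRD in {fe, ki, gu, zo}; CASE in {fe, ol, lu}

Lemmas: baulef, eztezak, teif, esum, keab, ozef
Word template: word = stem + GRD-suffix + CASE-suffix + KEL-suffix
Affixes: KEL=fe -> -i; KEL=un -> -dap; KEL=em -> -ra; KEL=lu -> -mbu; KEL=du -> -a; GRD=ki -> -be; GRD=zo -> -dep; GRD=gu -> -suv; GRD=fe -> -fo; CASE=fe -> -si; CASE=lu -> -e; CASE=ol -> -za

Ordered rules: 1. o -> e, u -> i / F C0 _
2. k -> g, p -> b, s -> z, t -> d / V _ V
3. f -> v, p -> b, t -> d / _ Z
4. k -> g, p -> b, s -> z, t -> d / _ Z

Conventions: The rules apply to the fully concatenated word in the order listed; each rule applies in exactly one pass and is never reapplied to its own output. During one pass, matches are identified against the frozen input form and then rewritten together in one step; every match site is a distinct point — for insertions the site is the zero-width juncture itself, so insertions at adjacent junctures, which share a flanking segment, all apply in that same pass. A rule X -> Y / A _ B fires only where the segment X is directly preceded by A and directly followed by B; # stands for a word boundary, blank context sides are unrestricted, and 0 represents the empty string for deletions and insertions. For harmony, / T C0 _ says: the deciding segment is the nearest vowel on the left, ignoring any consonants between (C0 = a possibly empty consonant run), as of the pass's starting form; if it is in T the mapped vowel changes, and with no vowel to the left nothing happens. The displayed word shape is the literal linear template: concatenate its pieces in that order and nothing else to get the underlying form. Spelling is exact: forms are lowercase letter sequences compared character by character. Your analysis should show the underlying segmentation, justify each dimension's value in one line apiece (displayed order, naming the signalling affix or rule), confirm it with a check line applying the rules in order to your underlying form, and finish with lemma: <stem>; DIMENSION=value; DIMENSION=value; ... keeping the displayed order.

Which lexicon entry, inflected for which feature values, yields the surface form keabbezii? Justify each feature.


underlying: keab-be-si-i
KEL=fe - signalled by the affix -i
GRD=ki - signalled by the affix -be
CASE=fe - signalled by the affix -si
check: keabbesii -> keabbesii -> keabbezii -> keabbezii -> keabbezii
lemma: keab; KEL=fe; GRD=ki; CASE=fe


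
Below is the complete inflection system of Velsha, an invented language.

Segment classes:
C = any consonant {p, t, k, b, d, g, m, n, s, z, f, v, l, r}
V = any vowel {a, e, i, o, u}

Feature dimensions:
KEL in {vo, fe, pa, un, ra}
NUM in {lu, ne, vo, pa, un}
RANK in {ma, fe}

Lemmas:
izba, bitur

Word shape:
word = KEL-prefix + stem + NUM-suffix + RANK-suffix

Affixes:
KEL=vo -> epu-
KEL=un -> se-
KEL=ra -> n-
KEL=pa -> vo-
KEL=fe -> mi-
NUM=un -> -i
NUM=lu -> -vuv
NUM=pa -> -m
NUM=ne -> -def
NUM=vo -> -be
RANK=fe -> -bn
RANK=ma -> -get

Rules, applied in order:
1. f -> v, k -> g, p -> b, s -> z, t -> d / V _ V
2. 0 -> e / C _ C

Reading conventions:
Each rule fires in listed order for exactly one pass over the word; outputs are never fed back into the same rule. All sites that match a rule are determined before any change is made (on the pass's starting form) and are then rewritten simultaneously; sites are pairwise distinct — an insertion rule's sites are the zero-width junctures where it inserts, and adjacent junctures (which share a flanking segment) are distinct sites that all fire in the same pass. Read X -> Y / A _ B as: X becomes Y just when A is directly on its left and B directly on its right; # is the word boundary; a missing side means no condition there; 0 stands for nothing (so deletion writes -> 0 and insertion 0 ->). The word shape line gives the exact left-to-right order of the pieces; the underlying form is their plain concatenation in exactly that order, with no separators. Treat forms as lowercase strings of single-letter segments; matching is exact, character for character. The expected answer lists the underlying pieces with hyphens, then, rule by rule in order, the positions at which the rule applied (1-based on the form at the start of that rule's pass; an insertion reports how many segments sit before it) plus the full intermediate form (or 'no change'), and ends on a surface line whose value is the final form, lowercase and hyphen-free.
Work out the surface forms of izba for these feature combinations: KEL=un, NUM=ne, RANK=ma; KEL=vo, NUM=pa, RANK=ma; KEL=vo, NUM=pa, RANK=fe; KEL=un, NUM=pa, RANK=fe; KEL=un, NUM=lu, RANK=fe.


cell KEL=un, NUM=ne, RANK=ma:
underlying: se-izba-def-get
1. f -> v, k -> g, p -> b, s -> z, t -> d / V _ V: no change
2. 0 -> e / C _ C: inserts after position(s) 4, 9: seizebadefeget
surface: seizebadefeget

cell KEL=vo, NUM=pa, RANK=ma:
underlying: epu-izba-m-get
1. f -> v, k -> g, p -> b, s -> z, t -> d / V _ V: fires at position(s) 2: ebuizbamget
2. 0 -> e / C _ C: inserts after position(s) 5, 8: ebuizebameget
surface: ebuizebameget

cell KEL=vo, NUM=pa, RANK=fe:
underlying: epu-izba-m-bn
1. f -> v, k -> g, p -> b, s -> z, t -> d / V _ V: fires at position(s) 2: ebuizbambn
2. 0 -> e / C _ C: inserts after position(s) 5, 8, 9: ebuizebameben
surface: ebuizebameben

cell KEL=un, NUM=pa, RANK=fe:
underlying: se-izba-m-bn
1. f -> v, k -> g, p -> b, s -> z, t -> d / V _ V: no change
2. 0 -> e / C _ C: inserts after position(s) 4, 7, 8: seizebameben
surface: seizebameben

cell KEL=un, NUM=lu, RANK=fe:
underlying: se-izba-vuv-bn
1. f -> v, k -> g, p -> b, s -> z, t -> d / V _ V: no change
2. 0 -> e / C _ C: inserts after position(s) 4, 9, 10: seizebavuveben
surface: seizebavuveben


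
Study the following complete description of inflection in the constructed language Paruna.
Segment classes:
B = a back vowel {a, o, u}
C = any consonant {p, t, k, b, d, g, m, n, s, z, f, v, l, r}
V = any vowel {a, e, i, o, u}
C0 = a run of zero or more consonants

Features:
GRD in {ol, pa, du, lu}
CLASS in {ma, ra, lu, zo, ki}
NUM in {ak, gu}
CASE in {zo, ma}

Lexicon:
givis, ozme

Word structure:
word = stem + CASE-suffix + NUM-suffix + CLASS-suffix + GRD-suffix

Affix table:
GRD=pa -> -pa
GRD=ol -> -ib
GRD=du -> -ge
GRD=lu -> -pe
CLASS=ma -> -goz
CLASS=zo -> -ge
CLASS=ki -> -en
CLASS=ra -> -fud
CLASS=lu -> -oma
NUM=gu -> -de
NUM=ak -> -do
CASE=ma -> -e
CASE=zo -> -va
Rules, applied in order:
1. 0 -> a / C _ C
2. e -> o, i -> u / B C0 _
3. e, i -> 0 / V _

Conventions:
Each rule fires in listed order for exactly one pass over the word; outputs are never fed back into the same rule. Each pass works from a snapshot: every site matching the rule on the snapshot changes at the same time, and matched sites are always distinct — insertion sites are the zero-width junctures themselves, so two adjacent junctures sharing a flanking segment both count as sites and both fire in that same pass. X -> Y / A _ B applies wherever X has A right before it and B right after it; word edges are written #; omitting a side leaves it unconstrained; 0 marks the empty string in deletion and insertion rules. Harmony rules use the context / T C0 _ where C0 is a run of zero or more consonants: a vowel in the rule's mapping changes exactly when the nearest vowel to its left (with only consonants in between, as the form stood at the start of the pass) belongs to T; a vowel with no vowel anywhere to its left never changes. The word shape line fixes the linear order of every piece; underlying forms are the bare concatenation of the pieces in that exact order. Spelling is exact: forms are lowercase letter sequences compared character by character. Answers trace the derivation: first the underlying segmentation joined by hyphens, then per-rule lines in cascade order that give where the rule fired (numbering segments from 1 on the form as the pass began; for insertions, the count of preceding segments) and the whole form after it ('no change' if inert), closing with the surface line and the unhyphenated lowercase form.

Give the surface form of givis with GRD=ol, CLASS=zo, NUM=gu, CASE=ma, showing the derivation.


underlying: givis-e-de-ge-ib
1. 0 -> a / C _ C: no change
2. e -> o, i -> u / B C0 _: no change
3. e, i -> 0 / V _: fires at position(s) 11: givisedegeb
surface: givisedegeb


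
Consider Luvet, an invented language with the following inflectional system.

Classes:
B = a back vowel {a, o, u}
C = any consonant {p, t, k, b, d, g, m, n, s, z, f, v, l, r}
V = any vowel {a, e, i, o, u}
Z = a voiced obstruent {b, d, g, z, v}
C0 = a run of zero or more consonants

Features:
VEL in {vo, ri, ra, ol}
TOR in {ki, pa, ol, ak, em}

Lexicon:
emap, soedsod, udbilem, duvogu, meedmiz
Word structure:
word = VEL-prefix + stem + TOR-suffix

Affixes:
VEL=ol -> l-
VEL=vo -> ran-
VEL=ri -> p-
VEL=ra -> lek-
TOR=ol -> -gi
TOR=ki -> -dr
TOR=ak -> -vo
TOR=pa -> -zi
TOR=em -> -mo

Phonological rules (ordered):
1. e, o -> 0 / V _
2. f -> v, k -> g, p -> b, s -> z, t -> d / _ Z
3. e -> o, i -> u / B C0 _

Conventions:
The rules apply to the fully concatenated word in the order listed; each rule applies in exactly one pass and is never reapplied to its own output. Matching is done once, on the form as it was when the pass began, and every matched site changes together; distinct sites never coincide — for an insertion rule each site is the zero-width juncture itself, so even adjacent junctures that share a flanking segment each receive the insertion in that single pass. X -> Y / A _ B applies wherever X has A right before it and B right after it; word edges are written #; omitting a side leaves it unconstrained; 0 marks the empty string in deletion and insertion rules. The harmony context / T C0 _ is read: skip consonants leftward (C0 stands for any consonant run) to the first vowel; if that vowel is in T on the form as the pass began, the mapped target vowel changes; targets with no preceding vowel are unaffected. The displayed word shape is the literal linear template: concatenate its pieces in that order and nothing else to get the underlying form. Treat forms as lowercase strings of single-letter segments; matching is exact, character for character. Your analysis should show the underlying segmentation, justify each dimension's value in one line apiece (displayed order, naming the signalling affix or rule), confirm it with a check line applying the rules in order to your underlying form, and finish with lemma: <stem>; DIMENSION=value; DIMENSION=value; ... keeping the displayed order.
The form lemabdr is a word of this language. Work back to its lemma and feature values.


underlying: l-emap-dr
VEL=ol - signalled by the affix l-
TOR=ki - signalled by the affix -dr
check: lemapdr -> lemapdr -> lemabdr -> lemabdr
lemma: emap; VEL=ol; TOR=ki


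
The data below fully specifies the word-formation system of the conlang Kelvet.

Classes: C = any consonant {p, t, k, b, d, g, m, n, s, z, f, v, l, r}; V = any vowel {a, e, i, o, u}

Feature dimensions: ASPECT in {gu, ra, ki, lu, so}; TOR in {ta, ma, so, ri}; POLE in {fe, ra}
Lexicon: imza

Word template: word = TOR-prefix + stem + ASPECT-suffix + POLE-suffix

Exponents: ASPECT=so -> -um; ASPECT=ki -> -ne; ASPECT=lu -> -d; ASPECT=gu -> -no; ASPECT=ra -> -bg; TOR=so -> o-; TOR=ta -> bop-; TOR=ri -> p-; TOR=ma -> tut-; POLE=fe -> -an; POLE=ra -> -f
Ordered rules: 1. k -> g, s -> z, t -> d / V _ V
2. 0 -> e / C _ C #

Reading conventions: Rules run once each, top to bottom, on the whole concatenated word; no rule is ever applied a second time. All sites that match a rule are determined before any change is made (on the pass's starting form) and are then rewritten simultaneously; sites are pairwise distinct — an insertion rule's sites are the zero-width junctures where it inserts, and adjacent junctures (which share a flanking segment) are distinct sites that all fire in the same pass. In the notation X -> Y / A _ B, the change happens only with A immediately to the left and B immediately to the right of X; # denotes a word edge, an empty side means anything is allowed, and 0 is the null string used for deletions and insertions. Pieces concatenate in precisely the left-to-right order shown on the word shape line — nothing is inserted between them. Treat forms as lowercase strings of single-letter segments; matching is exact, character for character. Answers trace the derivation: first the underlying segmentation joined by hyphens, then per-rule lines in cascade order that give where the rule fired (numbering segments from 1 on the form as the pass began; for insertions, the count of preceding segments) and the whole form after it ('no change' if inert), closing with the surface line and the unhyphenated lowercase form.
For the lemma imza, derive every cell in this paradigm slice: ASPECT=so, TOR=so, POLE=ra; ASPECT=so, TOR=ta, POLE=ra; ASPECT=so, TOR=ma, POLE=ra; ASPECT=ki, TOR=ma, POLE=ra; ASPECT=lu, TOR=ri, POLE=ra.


cell ASPECT=so, TOR=so, POLE=ra:
underlying: o-imza-um-f
1. k -> g, s -> z, t -> d / V _ V: no change
2. 0 -> e / C _ C #: inserts after position(s) 7: oimzaumef
surface: oimzaumef

cell ASPECT=so, TOR=ta, POLE=ra:
underlying: bop-imza-um-f
1. k -> g, s -> z, t -> d / V _ V: no change
2. 0 -> e / C _ C #: inserts after position(s) 9: bopimzaumef
surface: bopimzaumef

cell ASPECT=so, TOR=ma, POLE=ra:
underlying: tut-imza-um-f
1. k -> g, s -> z, t -> d / V _ V: fires at position(s) 3: tudimzaumf
2. 0 -> e / C _ C #: inserts after position(s) 9: tudimzaumef
surface: tudimzaumef

cell ASPECT=ki, TOR=ma, POLE=ra:
underlying: tut-imza-ne-f
1. k -> g, s -> z, t -> d / V _ V: fires at position(s) 3: tudimzanef
2. 0 -> e / C _ C #: no change
surface: tudimzanef

cell ASPECT=lu, TOR=ri, POLE=ra:
underlying: p-imza-d-f
1. k -> g, s -> z, t -> d / V _ V: no change
2. 0 -> e / C _ C #: inserts after position(s) 6: pimzadef
surface: pimzadef


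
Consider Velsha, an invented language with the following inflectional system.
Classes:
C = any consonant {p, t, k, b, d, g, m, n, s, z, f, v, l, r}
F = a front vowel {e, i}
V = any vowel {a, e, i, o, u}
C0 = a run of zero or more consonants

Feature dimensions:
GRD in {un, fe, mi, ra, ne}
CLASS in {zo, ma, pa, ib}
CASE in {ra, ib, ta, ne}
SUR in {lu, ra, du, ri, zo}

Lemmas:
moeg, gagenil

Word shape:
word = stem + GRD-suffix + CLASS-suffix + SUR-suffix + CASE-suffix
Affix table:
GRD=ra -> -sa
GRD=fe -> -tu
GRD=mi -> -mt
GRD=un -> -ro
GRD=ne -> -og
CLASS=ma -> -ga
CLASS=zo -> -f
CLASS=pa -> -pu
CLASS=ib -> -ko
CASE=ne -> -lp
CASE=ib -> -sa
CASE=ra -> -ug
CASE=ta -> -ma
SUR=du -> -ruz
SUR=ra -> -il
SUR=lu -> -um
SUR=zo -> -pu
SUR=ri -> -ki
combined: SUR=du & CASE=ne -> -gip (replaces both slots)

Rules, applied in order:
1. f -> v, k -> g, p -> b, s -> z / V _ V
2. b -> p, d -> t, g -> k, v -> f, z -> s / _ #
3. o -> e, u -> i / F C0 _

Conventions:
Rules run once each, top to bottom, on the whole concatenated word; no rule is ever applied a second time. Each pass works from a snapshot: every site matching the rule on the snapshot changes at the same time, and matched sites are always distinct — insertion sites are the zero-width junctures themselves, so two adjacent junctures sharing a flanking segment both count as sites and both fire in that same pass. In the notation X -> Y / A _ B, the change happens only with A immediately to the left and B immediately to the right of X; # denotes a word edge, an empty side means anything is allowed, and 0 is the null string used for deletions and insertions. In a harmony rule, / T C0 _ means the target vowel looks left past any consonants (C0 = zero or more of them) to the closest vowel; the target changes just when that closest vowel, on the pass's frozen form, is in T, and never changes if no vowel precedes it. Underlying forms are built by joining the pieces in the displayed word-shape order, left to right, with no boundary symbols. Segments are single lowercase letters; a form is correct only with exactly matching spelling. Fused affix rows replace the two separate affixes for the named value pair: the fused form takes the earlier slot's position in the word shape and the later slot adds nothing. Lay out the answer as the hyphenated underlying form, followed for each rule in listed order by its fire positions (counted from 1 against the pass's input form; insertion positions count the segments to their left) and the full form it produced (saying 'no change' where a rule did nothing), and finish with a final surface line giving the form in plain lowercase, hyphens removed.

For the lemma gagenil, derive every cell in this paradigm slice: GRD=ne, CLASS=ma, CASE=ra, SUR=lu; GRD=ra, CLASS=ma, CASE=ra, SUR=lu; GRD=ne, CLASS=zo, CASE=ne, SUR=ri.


cell GRD=ne, CLASS=ma, CASE=ra, SUR=lu:
underlying: gagenil-og-ga-um-ug
1. f -> v, k -> g, p -> b, s -> z / V _ V: no change
2. b -> p, d -> t, g -> k, v -> f, z -> s / _ #: fires at position(s) 15: gageniloggaumuk
3. o -> e, u -> i / F C0 _: fires at position(s) 8: gagenileggaumuk
surface: gagenileggaumuk

cell GRD=ra, CLASS=ma, CASE=ra, SUR=lu:
underlying: gagenil-sa-ga-um-ug
1. f -> v, k -> g, p -> b, s -> z / V _ V: no change
2. b -> p, d -> t, g -> k, v -> f, z -> s / _ #: fires at position(s) 15: gagenilsagaumuk
3. o -> e, u -> i / F C0 _: no change
surface: gagenilsagaumuk

cell GRD=ne, CLASS=zo, CASE=ne, SUR=ri:
underlying: gagenil-og-f-ki-lp
1. f -> v, k -> g, p -> b, s -> z / V _ V: no change
2. b -> p, d -> t, g -> k, v -> f, z -> s / _ #: no change
3. o -> e, u -> i / F C0 _: fires at position(s) 8: gagenilegfkilp
surface: gagenilegfkilp
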